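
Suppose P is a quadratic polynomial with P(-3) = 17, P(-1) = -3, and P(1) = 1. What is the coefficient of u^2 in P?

Write P(u) = au^2 + bu + c. Substituting each data point gives a linear system:
  9a - 3b + c = 17
  a - b + c = -3
  a + b + c = 1
Solving the system yields a = 3, b = 2, c = -4.
So P(u) = 3u^2 + 2u - 4.
The leading coefficient is 3.

3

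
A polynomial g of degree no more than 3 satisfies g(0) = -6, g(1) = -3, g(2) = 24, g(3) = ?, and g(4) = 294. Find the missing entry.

111

The 4 known points determine the degree-3 polynomial uniquely.
Write g(u) = au^3 + bu^2 + cu + d. Substituting each data point gives a linear system:
  d = -6
  a + b + c + d = -3
  8a + 4b + 2c + d = 24
  64a + 16b + 4c + d = 294
Solving the system yields a = 6, b = -6, c = 3, d = -6.
So g(u) = 6u^3 - 6u^2 + 3u - 6.
Then g(3) = 111.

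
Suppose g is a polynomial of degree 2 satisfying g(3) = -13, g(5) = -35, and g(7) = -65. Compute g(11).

-149

Write g(u) = au^2 + bu + c. Substituting each data point gives a linear system:
  9a + 3b + c = -13
  25a + 5b + c = -35
  49a + 7b + c = -65
Solving the system yields a = -1, b = -3, c = 5.
So g(u) = -u² - 3u + 5.
Then g(11) = -149.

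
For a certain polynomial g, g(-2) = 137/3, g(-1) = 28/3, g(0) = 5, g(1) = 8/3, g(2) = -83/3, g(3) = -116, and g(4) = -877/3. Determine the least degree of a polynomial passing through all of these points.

3

Forward differences of the values at u = -2, -1, 0, 1, 2, 3, 4:
  g  : 137/3  28/3  5  8/3  -83/3  -116  -877/3
  Δ  : -109/3  -13/3  -7/3  -91/3  -265/3  -529/3
  Δ^2: 32  2  -28  -58  -88
  Δ^3: -30  -30  -30  -30
  Δ^4: 0  0  0
  Δ^5: 0  0
  Δ^6: 0
The third differences are constant (-30) and nonzero, while all higher differences vanish, so the minimal degree is 3.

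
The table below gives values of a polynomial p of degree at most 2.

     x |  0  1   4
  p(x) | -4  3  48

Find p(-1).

-7

Write p(x) = ax^2 + bx + c. Substituting each data point gives a linear system:
  c = -4
  a + b + c = 3
  16a + 4b + c = 48
Solving the system yields a = 2, b = 5, c = -4.
So p(x) = 2x² + 5x - 4.
Then p(-1) = -7.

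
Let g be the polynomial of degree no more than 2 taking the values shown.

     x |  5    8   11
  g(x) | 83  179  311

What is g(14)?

479

Write g(x) = ax^2 + bx + c. Substituting each data point gives a linear system:
  25a + 5b + c = 83
  64a + 8b + c = 179
  121a + 11b + c = 311
Solving the system yields a = 2, b = 6, c = 3.
So g(x) = 2x^2 + 6x + 3.
Then g(14) = 479.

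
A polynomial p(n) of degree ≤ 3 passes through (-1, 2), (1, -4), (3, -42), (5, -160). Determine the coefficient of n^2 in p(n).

-1

Write p(n) = an^3 + bn^2 + cn + d. Substituting each data point gives a linear system:
  -a + b - c + d = 2
  a + b + c + d = -4
  27a + 9b + 3c + d = -42
  125a + 25b + 5c + d = -160
Solving the system yields a = -1, b = -1, c = -2, d = 0.
So p(n) = -n^3 - n^2 - 2n.
The coefficient of n^2 is -1.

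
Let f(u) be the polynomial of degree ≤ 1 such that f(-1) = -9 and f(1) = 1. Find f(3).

11

Using the Lagrange interpolation formula with nodes -1, 1:
  L_0(u) = (u - 1) / -2
  L_1(u) = (u + 1) / 2
Then f(u) = -9·L_0(u) + 1·L_1(u).
Expanding and collecting terms gives f(u) = 5u - 4.
Evaluating at u = 3: f(3) = 11.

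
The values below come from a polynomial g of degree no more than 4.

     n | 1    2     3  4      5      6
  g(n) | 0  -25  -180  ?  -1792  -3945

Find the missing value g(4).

On equispaced nodes a degree-4 polynomial has vanishing fifth forward difference, so
  - g(1) + 5·g(2) - 10·g(3) + 10·g(4) - 5·g(5) + g(6) = 0.
Substituting the known values and solving for g(4):
  10·g(4) = -6690
  g(4) = -669.

-669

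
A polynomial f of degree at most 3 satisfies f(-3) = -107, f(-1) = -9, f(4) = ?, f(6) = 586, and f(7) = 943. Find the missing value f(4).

166

The 4 known points determine the degree-3 polynomial uniquely.
Write f(n) = an^3 + bn^2 + cn + d. Substituting each data point gives a linear system:
  -27a + 9b - 3c + d = -107
  -a + b - c + d = -9
  216a + 36b + 6c + d = 586
  343a + 49b + 7c + d = 943
Solving the system yields a = 3, b = -2, c = 2, d = -2.
So f(n) = 3n^3 - 2n^2 + 2n - 2.
Then f(4) = 166.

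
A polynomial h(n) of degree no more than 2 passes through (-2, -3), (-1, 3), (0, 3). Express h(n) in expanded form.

Using the Lagrange interpolation formula with nodes -2, -1, 0:
  L_0(n) = (n + 1)n / 2
  L_1(n) = (n + 2)n / -1
  L_2(n) = (n + 2)(n + 1) / 2
Then h(n) = -3·L_0(n) + 3·L_1(n) + 3·L_2(n).
Expanding and collecting terms gives h(n) = -3n^2 - 3n + 3.
Check: h(-1) = 3. ✓

h(n) = -3n^2 - 3n + 3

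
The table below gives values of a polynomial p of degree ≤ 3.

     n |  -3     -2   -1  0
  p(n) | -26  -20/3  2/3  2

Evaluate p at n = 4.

Write p(n) = an^3 + bn^2 + cn + d. Substituting each data point gives a linear system:
  -27a + 9b - 3c + d = -26
  -8a + 4b - 2c + d = -20/3
  -a + b - c + d = 2/3
  d = 2
Solving the system yields a = 1, b = 0, c = 1/3, d = 2.
So p(n) = n^3 + (1/3)n + 2.
Then p(4) = 202/3.

202/3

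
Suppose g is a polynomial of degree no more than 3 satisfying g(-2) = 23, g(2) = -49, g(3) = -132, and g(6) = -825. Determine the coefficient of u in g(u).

-6

Write g(u) = au^3 + bu^2 + cu + d. Substituting each data point gives a linear system:
  -8a + 4b - 2c + d = 23
  8a + 4b + 2c + d = -49
  27a + 9b + 3c + d = -132
  216a + 36b + 6c + d = -825
Solving the system yields a = -3, b = -4, c = -6, d = 3.
So g(u) = -3u³ - 4u² - 6u + 3.
The coefficient of u is -6.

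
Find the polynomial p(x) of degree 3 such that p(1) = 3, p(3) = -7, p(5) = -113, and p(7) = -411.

p(x) = -2x^3 + 6x^2 - 3x + 2

Write p(x) = ax^3 + bx^2 + cx + d. Substituting each data point gives a linear system:
  a + b + c + d = 3
  27a + 9b + 3c + d = -7
  125a + 25b + 5c + d = -113
  343a + 49b + 7c + d = -411
Solving the system yields a = -2, b = 6, c = -3, d = 2.
So p(x) = -2x^3 + 6x^2 - 3x + 2.
Check: p(7) = -411. ✓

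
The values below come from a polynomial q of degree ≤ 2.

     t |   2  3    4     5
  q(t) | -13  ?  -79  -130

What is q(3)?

The 3 known points determine the degree-2 polynomial uniquely.
Write q(t) = at^2 + bt + c. Substituting each data point gives a linear system:
  4a + 2b + c = -13
  16a + 4b + c = -79
  25a + 5b + c = -130
Solving the system yields a = -6, b = 3, c = 5.
So q(t) = -6t² + 3t + 5.
Then q(3) = -40.

-40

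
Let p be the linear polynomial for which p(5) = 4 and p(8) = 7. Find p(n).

Write p(n) = an + b. Substituting each data point gives a linear system:
  5a + b = 4
  8a + b = 7
Solving the system yields a = 1, b = -1.
So p(n) = n - 1.
Check: p(5) = 4. ✓

p(n) = n - 1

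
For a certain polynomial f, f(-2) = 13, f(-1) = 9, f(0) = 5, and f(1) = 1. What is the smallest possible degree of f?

1

Forward differences of the values at t = -2, -1, 0, 1:
  f  : 13  9  5  1
  Δ  : -4  -4  -4
  Δ^2: 0  0
  Δ^3: 0
The first differences are constant (-4) and nonzero, while all higher differences vanish, so the minimal degree is 1.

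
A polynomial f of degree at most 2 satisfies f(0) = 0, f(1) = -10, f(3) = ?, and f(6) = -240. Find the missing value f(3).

-66

The 3 known points determine the degree-2 polynomial uniquely.
Write f(u) = au^2 + bu + c. Substituting each data point gives a linear system:
  c = 0
  a + b + c = -10
  36a + 6b + c = -240
Solving the system yields a = -6, b = -4, c = 0.
So f(u) = -6u^2 - 4u.
Then f(3) = -66.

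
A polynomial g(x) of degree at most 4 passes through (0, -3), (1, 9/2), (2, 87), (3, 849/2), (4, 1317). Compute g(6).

Using the Lagrange interpolation formula with nodes 0, 1, 2, 3, 4:
  L_0(x) = (x - 1)(x - 2)(x - 3)(x - 4) / 24
  L_1(x) = x(x - 2)(x - 3)(x - 4) / -6
  L_2(x) = x(x - 1)(x - 3)(x - 4) / 4
  L_3(x) = x(x - 1)(x - 2)(x - 4) / -6
  L_4(x) = x(x - 1)(x - 2)(x - 3) / 24
Then g(x) = -3·L_0(x) + 9/2·L_1(x) + 87·L_2(x) + 849/2·L_3(x) + 1317·L_4(x).
Expanding and collecting terms gives g(x) = 5x⁴ + (5/2)x² - 3.
Evaluating at x = 6: g(6) = 6567.

6567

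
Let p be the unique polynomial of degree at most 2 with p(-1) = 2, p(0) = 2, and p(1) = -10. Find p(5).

-178

Using the Lagrange interpolation formula with nodes -1, 0, 1:
  L_0(x) = x(x - 1) / 2
  L_1(x) = (x + 1)(x - 1) / -1
  L_2(x) = (x + 1)x / 2
Then p(x) = 2·L_0(x) + 2·L_1(x) - 10·L_2(x).
Expanding and collecting terms gives p(x) = -6x^2 - 6x + 2.
Evaluating at x = 5: p(5) = -178.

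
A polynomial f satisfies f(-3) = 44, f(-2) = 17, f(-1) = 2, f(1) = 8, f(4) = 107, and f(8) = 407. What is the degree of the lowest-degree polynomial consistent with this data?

Divided differences on the nodes -3, -2, -1, 1, 4, 8:
  order 0: 44  17  2  8  107  407
  order 1: -27  -15  3  33  75
  order 2: 6  6  6  6
  order 3: 0  0  0
  order 4: 0  0
  order 5: 0
The order-2 divided differences are all 6 (nonzero) and every higher order vanishes, so the data lies on a polynomial of degree exactly 2.

2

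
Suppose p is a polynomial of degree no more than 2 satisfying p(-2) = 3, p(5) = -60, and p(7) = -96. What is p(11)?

Using the Lagrange interpolation formula with nodes -2, 5, 7:
  L_0(x) = (x - 5)(x - 7) / 63
  L_1(x) = (x + 2)(x - 7) / -14
  L_2(x) = (x + 2)(x - 5) / 18
Then p(x) = 3·L_0(x) - 60·L_1(x) - 96·L_2(x).
Expanding and collecting terms gives p(x) = -x^2 - 6x - 5.
Evaluating at x = 11: p(11) = -192.

-192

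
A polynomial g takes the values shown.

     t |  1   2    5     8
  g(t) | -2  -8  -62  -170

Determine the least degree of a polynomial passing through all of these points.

Divided differences on the nodes 1, 2, 5, 8:
  order 0: -2  -8  -62  -170
  order 1: -6  -18  -36
  order 2: -3  -3
  order 3: 0
The order-2 divided differences are all -3 (nonzero) and every higher order vanishes, so the data lies on a polynomial of degree exactly 2.

2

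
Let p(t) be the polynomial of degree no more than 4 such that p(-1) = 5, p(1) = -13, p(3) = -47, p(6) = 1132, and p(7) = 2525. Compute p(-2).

68

Using the Lagrange interpolation formula with nodes -1, 1, 3, 6, 7:
  L_0(t) = (t - 1)(t - 3)(t - 6)(t - 7) / 448
  L_1(t) = (t + 1)(t - 3)(t - 6)(t - 7) / -120
  L_2(t) = (t + 1)(t - 1)(t - 6)(t - 7) / 96
  L_3(t) = (t + 1)(t - 1)(t - 3)(t - 7) / -105
  L_4(t) = (t + 1)(t - 1)(t - 3)(t - 6) / 192
Then p(t) = 5·L_0(t) - 13·L_1(t) - 47·L_2(t) + 1132·L_3(t) + 2525·L_4(t).
Expanding and collecting terms gives p(t) = 2t⁴ - 6t³ - 4t² - 3t - 2.
Evaluating at t = -2: p(-2) = 68.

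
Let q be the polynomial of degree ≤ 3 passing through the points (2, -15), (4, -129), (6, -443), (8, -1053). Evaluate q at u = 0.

-5

Write q(u) = au^3 + bu^2 + cu + d. Substituting each data point gives a linear system:
  8a + 4b + 2c + d = -15
  64a + 16b + 4c + d = -129
  216a + 36b + 6c + d = -443
  512a + 64b + 8c + d = -1053
Solving the system yields a = -2, b = -1, c = 5, d = -5.
So q(u) = -2u^3 - u^2 + 5u - 5.
Then q(0) = -5.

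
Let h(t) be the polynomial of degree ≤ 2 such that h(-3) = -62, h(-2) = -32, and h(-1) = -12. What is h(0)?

Forward differences of the values at t = -3, -2, -1:
  h  : -62  -32  -12
  Δ  : 30  20
  Δ^2: -10
The second differences are constant, confirming degree 2.
Interpolating (Newton forward form) and evaluating at t = 0 gives h(0) = -2.

-2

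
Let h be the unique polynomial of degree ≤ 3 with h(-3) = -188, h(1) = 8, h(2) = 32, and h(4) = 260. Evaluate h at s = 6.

928

Write h(s) = as^3 + bs^2 + cs + d. Substituting each data point gives a linear system:
  -27a + 9b - 3c + d = -188
  a + b + c + d = 8
  8a + 4b + 2c + d = 32
  64a + 16b + 4c + d = 260
Solving the system yields a = 5, b = -5, c = 4, d = 4.
So h(s) = 5s^3 - 5s^2 + 4s + 4.
Then h(6) = 928.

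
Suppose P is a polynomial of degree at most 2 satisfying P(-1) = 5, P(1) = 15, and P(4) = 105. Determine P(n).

Using the Lagrange interpolation formula with nodes -1, 1, 4:
  L_0(n) = (n - 1)(n - 4) / 10
  L_1(n) = (n + 1)(n - 4) / -6
  L_2(n) = (n + 1)(n - 1) / 15
Then P(n) = 5·L_0(n) + 15·L_1(n) + 105·L_2(n).
Expanding and collecting terms gives P(n) = 5n^2 + 5n + 5.
Check: P(4) = 105. ✓

P(n) = 5n^2 + 5n + 5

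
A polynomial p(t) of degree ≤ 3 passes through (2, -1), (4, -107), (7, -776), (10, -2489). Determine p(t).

p(t) = -3t^3 + 5t^2 + t + 1

Using the Lagrange interpolation formula with nodes 2, 4, 7, 10:
  L_0(t) = (t - 4)(t - 7)(t - 10) / -80
  L_1(t) = (t - 2)(t - 7)(t - 10) / 36
  L_2(t) = (t - 2)(t - 4)(t - 10) / -45
  L_3(t) = (t - 2)(t - 4)(t - 7) / 144
Then p(t) = -1·L_0(t) - 107·L_1(t) - 776·L_2(t) - 2489·L_3(t).
Expanding and collecting terms gives p(t) = -3t³ + 5t² + t + 1.
Check: p(2) = -1. ✓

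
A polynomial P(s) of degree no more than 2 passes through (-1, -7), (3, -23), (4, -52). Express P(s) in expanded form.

Write P(s) = as^2 + bs + c. Substituting each data point gives a linear system:
  a - b + c = -7
  9a + 3b + c = -23
  16a + 4b + c = -52
Solving the system yields a = -5, b = 6, c = 4.
So P(s) = -5s² + 6s + 4.
Check: P(3) = -23. ✓

P(s) = -5s^2 + 6s + 4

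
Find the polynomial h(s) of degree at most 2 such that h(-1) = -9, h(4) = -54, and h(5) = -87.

h(s) = -4s^2 + 3s - 2

Write h(s) = as^2 + bs + c. Substituting each data point gives a linear system:
  a - b + c = -9
  16a + 4b + c = -54
  25a + 5b + c = -87
Solving the system yields a = -4, b = 3, c = -2.
So h(s) = -4s^2 + 3s - 2.
Check: h(4) = -54. ✓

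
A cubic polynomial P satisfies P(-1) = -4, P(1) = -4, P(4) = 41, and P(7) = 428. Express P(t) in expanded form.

Write P(t) = at^3 + bt^2 + ct + d. Substituting each data point gives a linear system:
  -a + b - c + d = -4
  a + b + c + d = -4
  64a + 16b + 4c + d = 41
  343a + 49b + 7c + d = 428
Solving the system yields a = 2, b = -5, c = -2, d = 1.
So P(t) = 2t³ - 5t² - 2t + 1.
Check: P(7) = 428. ✓

P(t) = 2t^3 - 5t^2 - 2t + 1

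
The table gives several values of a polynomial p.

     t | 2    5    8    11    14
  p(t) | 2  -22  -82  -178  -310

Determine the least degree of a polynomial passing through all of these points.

Forward differences of the values at t = 2, 5, 8, 11, 14:
  p  : 2  -22  -82  -178  -310
  Δ  : -24  -60  -96  -132
  Δ^2: -36  -36  -36
  Δ^3: 0  0
  Δ^4: 0
The second differences are constant (-36) and nonzero, while all higher differences vanish, so the minimal degree is 2.

2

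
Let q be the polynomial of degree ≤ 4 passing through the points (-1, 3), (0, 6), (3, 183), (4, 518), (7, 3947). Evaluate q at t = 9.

9933

Using the Lagrange interpolation formula with nodes -1, 0, 3, 4, 7:
  L_0(t) = t(t - 3)(t - 4)(t - 7) / 160
  L_1(t) = (t + 1)(t - 3)(t - 4)(t - 7) / -84
  L_2(t) = (t + 1)t(t - 4)(t - 7) / 48
  L_3(t) = (t + 1)t(t - 3)(t - 7) / -60
  L_4(t) = (t + 1)t(t - 3)(t - 4) / 672
Then q(t) = 3·L_0(t) + 6·L_1(t) + 183·L_2(t) + 518·L_3(t) + 3947·L_4(t).
Expanding and collecting terms gives q(t) = t^4 + 5t^3 - 3t^2 - 4t + 6.
Evaluating at t = 9: q(9) = 9933.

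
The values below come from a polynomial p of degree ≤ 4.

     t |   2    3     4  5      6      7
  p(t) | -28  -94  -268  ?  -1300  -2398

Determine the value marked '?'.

On equispaced nodes a degree-4 polynomial has vanishing fifth forward difference, so
  - p(2) + 5·p(3) - 10·p(4) + 10·p(5) - 5·p(6) + p(7) = 0.
Substituting the known values and solving for p(5):
  10·p(5) = -6340
  p(5) = -634.

-634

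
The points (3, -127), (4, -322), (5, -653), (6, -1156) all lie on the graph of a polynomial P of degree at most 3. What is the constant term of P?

2

Write P(x) = ax^3 + bx^2 + cx + d. Substituting each data point gives a linear system:
  27a + 9b + 3c + d = -127
  64a + 16b + 4c + d = -322
  125a + 25b + 5c + d = -653
  216a + 36b + 6c + d = -1156
Solving the system yields a = -6, b = 4, c = -1, d = 2.
So P(x) = -6x^3 + 4x^2 - x + 2.
The constant term is 2.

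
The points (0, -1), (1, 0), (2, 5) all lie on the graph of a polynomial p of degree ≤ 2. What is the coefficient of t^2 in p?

Write p(t) = at^2 + bt + c. Substituting each data point gives a linear system:
  c = -1
  a + b + c = 0
  4a + 2b + c = 5
Solving the system yields a = 2, b = -1, c = -1.
So p(t) = 2t^2 - t - 1.
The leading coefficient is 2.

2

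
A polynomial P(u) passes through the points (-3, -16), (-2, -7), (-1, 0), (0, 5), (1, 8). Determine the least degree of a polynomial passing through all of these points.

2

Forward differences of the values at u = -3, -2, -1, 0, 1:
  P  : -16  -7  0  5  8
  Δ  : 9  7  5  3
  Δ^2: -2  -2  -2
  Δ^3: 0  0
  Δ^4: 0
The second differences are constant (-2) and nonzero, while all higher differences vanish, so the minimal degree is 2.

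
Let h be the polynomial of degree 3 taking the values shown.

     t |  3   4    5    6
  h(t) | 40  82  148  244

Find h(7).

376

Using the Lagrange interpolation formula with nodes 3, 4, 5, 6:
  L_0(t) = (t - 4)(t - 5)(t - 6) / -6
  L_1(t) = (t - 3)(t - 5)(t - 6) / 2
  L_2(t) = (t - 3)(t - 4)(t - 6) / -2
  L_3(t) = (t - 3)(t - 4)(t - 5) / 6
Then h(t) = 40·L_0(t) + 82·L_1(t) + 148·L_2(t) + 244·L_3(t).
Expanding and collecting terms gives h(t) = t³ + 5t - 2.
Evaluating at t = 7: h(7) = 376.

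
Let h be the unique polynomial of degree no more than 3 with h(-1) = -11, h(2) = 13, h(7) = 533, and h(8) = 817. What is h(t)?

Write h(t) = at^3 + bt^2 + ct + d. Substituting each data point gives a linear system:
  -a + b - c + d = -11
  8a + 4b + 2c + d = 13
  343a + 49b + 7c + d = 533
  512a + 64b + 8c + d = 817
Solving the system yields a = 2, b = -4, c = 6, d = 1.
So h(t) = 2t^3 - 4t^2 + 6t + 1.
Check: h(-1) = -11. ✓

h(t) = 2t^3 - 4t^2 + 6t + 1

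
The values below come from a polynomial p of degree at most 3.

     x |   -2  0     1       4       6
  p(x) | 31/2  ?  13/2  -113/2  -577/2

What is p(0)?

-1/2

The 4 known points determine the degree-3 polynomial uniquely.
Write p(x) = ax^3 + bx^2 + cx + d. Substituting each data point gives a linear system:
  -8a + 4b - 2c + d = 31/2
  a + b + c + d = 13/2
  64a + 16b + 4c + d = -113/2
  216a + 36b + 6c + d = -577/2
Solving the system yields a = -2, b = 3, c = 6, d = -1/2.
So p(x) = -2x^3 + 3x^2 + 6x - 1/2.
Then p(0) = -1/2.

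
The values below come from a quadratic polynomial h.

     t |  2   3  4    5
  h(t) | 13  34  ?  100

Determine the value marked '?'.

The 3 known points determine the degree-2 polynomial uniquely.
Write h(t) = at^2 + bt + c. Substituting each data point gives a linear system:
  4a + 2b + c = 13
  9a + 3b + c = 34
  25a + 5b + c = 100
Solving the system yields a = 4, b = 1, c = -5.
So h(t) = 4t^2 + t - 5.
Then h(4) = 63.

63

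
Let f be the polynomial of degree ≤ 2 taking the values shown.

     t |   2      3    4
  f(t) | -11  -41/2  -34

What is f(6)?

Write f(t) = at^2 + bt + c. Substituting each data point gives a linear system:
  4a + 2b + c = -11
  9a + 3b + c = -41/2
  16a + 4b + c = -34
Solving the system yields a = -2, b = 1/2, c = -4.
So f(t) = -2t^2 + (1/2)t - 4.
Then f(6) = -73.

-73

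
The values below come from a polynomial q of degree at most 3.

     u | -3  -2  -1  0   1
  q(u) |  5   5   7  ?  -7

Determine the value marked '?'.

5

The 4 known points determine the degree-3 polynomial uniquely.
Write q(u) = au^3 + bu^2 + cu + d. Substituting each data point gives a linear system:
  -27a + 9b - 3c + d = 5
  -8a + 4b - 2c + d = 5
  -a + b - c + d = 7
  a + b + c + d = -7
Solving the system yields a = -1, b = -5, c = -6, d = 5.
So q(u) = -u^3 - 5u^2 - 6u + 5.
Then q(0) = 5.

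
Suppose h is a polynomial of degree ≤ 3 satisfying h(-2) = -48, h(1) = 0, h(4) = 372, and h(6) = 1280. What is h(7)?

Write h(x) = ax^3 + bx^2 + cx + d. Substituting each data point gives a linear system:
  -8a + 4b - 2c + d = -48
  a + b + c + d = 0
  64a + 16b + 4c + d = 372
  216a + 36b + 6c + d = 1280
Solving the system yields a = 6, b = 0, c = -2, d = -4.
So h(x) = 6x^3 - 2x - 4.
Then h(7) = 2040.

2040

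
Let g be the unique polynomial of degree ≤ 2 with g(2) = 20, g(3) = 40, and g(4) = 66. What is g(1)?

Using the Lagrange interpolation formula with nodes 2, 3, 4:
  L_0(t) = (t - 3)(t - 4) / 2
  L_1(t) = (t - 2)(t - 4) / -1
  L_2(t) = (t - 2)(t - 3) / 2
Then g(t) = 20·L_0(t) + 40·L_1(t) + 66·L_2(t).
Expanding and collecting terms gives g(t) = 3t^2 + 5t - 2.
Evaluating at t = 1: g(1) = 6.

6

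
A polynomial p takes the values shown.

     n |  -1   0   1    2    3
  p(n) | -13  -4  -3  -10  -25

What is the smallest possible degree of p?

2

Forward differences of the values at n = -1, 0, 1, 2, 3:
  p  : -13  -4  -3  -10  -25
  Δ  : 9  1  -7  -15
  Δ^2: -8  -8  -8
  Δ^3: 0  0
  Δ^4: 0
The second differences are constant (-8) and nonzero, while all higher differences vanish, so the minimal degree is 2.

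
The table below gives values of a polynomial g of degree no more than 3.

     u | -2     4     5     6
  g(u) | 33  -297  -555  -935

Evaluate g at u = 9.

-3047

Write g(u) = au^3 + bu^2 + cu + d. Substituting each data point gives a linear system:
  -8a + 4b - 2c + d = 33
  64a + 16b + 4c + d = -297
  125a + 25b + 5c + d = -555
  216a + 36b + 6c + d = -935
Solving the system yields a = -4, b = -1, c = -5, d = -5.
So g(u) = -4u^3 - u^2 - 5u - 5.
Then g(9) = -3047.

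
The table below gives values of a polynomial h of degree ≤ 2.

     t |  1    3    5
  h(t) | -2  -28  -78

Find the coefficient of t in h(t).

-1

Write h(t) = at^2 + bt + c. Substituting each data point gives a linear system:
  a + b + c = -2
  9a + 3b + c = -28
  25a + 5b + c = -78
Solving the system yields a = -3, b = -1, c = 2.
So h(t) = -3t² - t + 2.
The coefficient of t is -1.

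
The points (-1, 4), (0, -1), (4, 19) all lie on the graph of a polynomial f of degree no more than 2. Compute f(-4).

43

Write f(x) = ax^2 + bx + c. Substituting each data point gives a linear system:
  a - b + c = 4
  c = -1
  16a + 4b + c = 19
Solving the system yields a = 2, b = -3, c = -1.
So f(x) = 2x^2 - 3x - 1.
Then f(-4) = 43.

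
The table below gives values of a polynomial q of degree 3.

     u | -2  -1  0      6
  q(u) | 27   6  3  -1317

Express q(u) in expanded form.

Write q(u) = au^3 + bu^2 + cu + d. Substituting each data point gives a linear system:
  -8a + 4b - 2c + d = 27
  -a + b - c + d = 6
  d = 3
  216a + 36b + 6c + d = -1317
Solving the system yields a = -5, b = -6, c = -4, d = 3.
So q(u) = -5u³ - 6u² - 4u + 3.
Check: q(6) = -1317. ✓

q(u) = -5u^3 - 6u^2 - 4u + 3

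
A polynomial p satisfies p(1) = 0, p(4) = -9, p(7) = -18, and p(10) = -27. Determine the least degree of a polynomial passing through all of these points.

1

Forward differences of the values at n = 1, 4, 7, 10:
  p  : 0  -9  -18  -27
  Δ  : -9  -9  -9
  Δ^2: 0  0
  Δ^3: 0
The first differences are constant (-9) and nonzero, while all higher differences vanish, so the minimal degree is 1.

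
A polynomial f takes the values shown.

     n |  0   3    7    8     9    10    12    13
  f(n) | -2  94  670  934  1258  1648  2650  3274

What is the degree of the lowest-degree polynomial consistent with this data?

3

Divided differences on the nodes 0, 3, 7, 8, 9, 10, 12, 13:
  order 0: -2  94  670  934  1258  1648  2650  3274
  order 1: 32  144  264  324  390  501  624
  order 2: 16  24  30  33  37  41
  order 3: 1  1  1  1  1
  order 4: 0  0  0  0
  order 5: 0  0  0
  order 6: 0  0
  order 7: 0
The order-3 divided differences are all 1 (nonzero) and every higher order vanishes, so the data lies on a polynomial of degree exactly 3.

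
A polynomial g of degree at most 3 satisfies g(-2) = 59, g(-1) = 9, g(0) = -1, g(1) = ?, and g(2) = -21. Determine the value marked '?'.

On equispaced nodes a degree-3 polynomial has vanishing fourth forward difference, so
  g(-2) - 4·g(-1) + 6·g(0) - 4·g(1) + g(2) = 0.
Substituting the known values and solving for g(1):
  -4·g(1) = 4
  g(1) = -1.

-1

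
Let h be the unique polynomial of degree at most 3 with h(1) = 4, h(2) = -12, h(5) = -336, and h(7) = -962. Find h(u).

Using the Lagrange interpolation formula with nodes 1, 2, 5, 7:
  L_0(u) = (u - 2)(u - 5)(u - 7) / -24
  L_1(u) = (u - 1)(u - 5)(u - 7) / 15
  L_2(u) = (u - 1)(u - 2)(u - 7) / -24
  L_3(u) = (u - 1)(u - 2)(u - 5) / 60
Then h(u) = 4·L_0(u) - 12·L_1(u) - 336·L_2(u) - 962·L_3(u).
Expanding and collecting terms gives h(u) = -3u³ + u² + 2u + 4.
Check: h(5) = -336. ✓

h(u) = -3u^3 + u^2 + 2u + 4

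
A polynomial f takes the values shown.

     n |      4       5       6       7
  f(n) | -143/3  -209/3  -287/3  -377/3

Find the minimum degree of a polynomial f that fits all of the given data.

Forward differences of the values at n = 4, 5, 6, 7:
  f  : -143/3  -209/3  -287/3  -377/3
  Δ  : -22  -26  -30
  Δ^2: -4  -4
  Δ^3: 0
The second differences are constant (-4) and nonzero, while all higher differences vanish, so the minimal degree is 2.

2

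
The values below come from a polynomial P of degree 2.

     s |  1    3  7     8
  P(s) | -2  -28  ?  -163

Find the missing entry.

-128

The 3 known points determine the degree-2 polynomial uniquely.
Write P(s) = as^2 + bs + c. Substituting each data point gives a linear system:
  a + b + c = -2
  9a + 3b + c = -28
  64a + 8b + c = -163
Solving the system yields a = -2, b = -5, c = 5.
So P(s) = -2s^2 - 5s + 5.
Then P(7) = -128.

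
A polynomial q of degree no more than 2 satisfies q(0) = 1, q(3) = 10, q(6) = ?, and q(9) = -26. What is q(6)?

1

The 3 known points determine the degree-2 polynomial uniquely.
Write q(s) = as^2 + bs + c. Substituting each data point gives a linear system:
  c = 1
  9a + 3b + c = 10
  81a + 9b + c = -26
Solving the system yields a = -1, b = 6, c = 1.
So q(s) = -s^2 + 6s + 1.
Then q(6) = 1.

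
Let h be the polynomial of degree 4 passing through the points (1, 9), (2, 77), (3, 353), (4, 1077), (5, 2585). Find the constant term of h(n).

5

Write h(n) = an^4 + bn^3 + cn^2 + dn + e. Substituting each data point gives a linear system:
  a + b + c + d + e = 9
  16a + 8b + 4c + 2d + e = 77
  81a + 27b + 9c + 3d + e = 353
  256a + 64b + 16c + 4d + e = 1077
  625a + 125b + 25c + 5d + e = 2585
Solving the system yields a = 4, b = 0, c = 4, d = -4, e = 5.
So h(n) = 4n^4 + 4n^2 - 4n + 5.
The constant term is 5.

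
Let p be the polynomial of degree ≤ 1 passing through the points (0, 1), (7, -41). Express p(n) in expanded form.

Using the Lagrange interpolation formula with nodes 0, 7:
  L_0(n) = (n - 7) / -7
  L_1(n) = n / 7
Then p(n) = 1·L_0(n) - 41·L_1(n).
Expanding and collecting terms gives p(n) = -6n + 1.
Check: p(7) = -41. ✓

p(n) = -6n + 1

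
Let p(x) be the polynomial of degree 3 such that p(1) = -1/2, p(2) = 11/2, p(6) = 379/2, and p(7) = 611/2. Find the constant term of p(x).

Write p(x) = ax^3 + bx^2 + cx + d. Substituting each data point gives a linear system:
  a + b + c + d = -1/2
  8a + 4b + 2c + d = 11/2
  216a + 36b + 6c + d = 379/2
  343a + 49b + 7c + d = 611/2
Solving the system yields a = 1, b = -1, c = 2, d = -5/2.
So p(x) = x³ - x² + 2x - 5/2.
The constant term is -5/2.

-5/2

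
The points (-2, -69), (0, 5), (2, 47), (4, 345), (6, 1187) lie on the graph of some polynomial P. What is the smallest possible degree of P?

Forward differences of the values at x = -2, 0, 2, 4, 6:
  P  : -69  5  47  345  1187
  Δ  : 74  42  298  842
  Δ^2: -32  256  544
  Δ^3: 288  288
  Δ^4: 0
The third differences are constant (288) and nonzero, while all higher differences vanish, so the minimal degree is 3.

3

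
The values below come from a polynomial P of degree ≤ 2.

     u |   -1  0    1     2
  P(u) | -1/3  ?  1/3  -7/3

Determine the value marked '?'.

On equispaced nodes a degree-2 polynomial has vanishing third forward difference, so
  - P(-1) + 3·P(0) - 3·P(1) + P(2) = 0.
Substituting the known values and solving for P(0):
  3·P(0) = 3
  P(0) = 1.

1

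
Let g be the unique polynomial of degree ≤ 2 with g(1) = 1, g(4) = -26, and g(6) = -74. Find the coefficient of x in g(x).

Write g(x) = ax^2 + bx + c. Substituting each data point gives a linear system:
  a + b + c = 1
  16a + 4b + c = -26
  36a + 6b + c = -74
Solving the system yields a = -3, b = 6, c = -2.
So g(x) = -3x^2 + 6x - 2.
The coefficient of x is 6.

6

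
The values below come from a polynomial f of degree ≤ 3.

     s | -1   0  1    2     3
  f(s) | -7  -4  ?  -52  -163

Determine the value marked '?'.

The 4 known points determine the degree-3 polynomial uniquely.
Write f(s) = as^3 + bs^2 + cs + d. Substituting each data point gives a linear system:
  -a + b - c + d = -7
  d = -4
  8a + 4b + 2c + d = -52
  27a + 9b + 3c + d = -163
Solving the system yields a = -5, b = -4, c = 4, d = -4.
So f(s) = -5s^3 - 4s^2 + 4s - 4.
Then f(1) = -9.

-9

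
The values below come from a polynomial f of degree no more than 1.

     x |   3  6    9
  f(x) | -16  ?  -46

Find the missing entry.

The 2 known points determine the degree-1 polynomial uniquely.
Write f(x) = ax + b. Substituting each data point gives a linear system:
  3a + b = -16
  9a + b = -46
Solving the system yields a = -5, b = -1.
So f(x) = -5x - 1.
Then f(6) = -31.

-31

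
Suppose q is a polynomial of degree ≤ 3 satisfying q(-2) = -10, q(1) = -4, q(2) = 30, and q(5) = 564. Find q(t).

q(t) = 4t^3 + 4t^2 - 6t - 6

Write q(t) = at^3 + bt^2 + ct + d. Substituting each data point gives a linear system:
  -8a + 4b - 2c + d = -10
  a + b + c + d = -4
  8a + 4b + 2c + d = 30
  125a + 25b + 5c + d = 564
Solving the system yields a = 4, b = 4, c = -6, d = -6.
So q(t) = 4t^3 + 4t^2 - 6t - 6.
Check: q(5) = 564. ✓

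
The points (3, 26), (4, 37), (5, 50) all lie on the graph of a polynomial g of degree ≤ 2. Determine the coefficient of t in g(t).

Write g(t) = at^2 + bt + c. Substituting each data point gives a linear system:
  9a + 3b + c = 26
  16a + 4b + c = 37
  25a + 5b + c = 50
Solving the system yields a = 1, b = 4, c = 5.
So g(t) = t^2 + 4t + 5.
The coefficient of t is 4.

4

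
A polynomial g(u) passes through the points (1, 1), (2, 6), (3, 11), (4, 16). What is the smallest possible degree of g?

1

Forward differences of the values at u = 1, 2, 3, 4:
  g  : 1  6  11  16
  Δ  : 5  5  5
  Δ^2: 0  0
  Δ^3: 0
The first differences are constant (5) and nonzero, while all higher differences vanish, so the minimal degree is 1.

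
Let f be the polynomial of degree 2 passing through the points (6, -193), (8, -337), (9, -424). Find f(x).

f(x) = -5x^2 - 2x - 1

Using the Lagrange interpolation formula with nodes 6, 8, 9:
  L_0(x) = (x - 8)(x - 9) / 6
  L_1(x) = (x - 6)(x - 9) / -2
  L_2(x) = (x - 6)(x - 8) / 3
Then f(x) = -193·L_0(x) - 337·L_1(x) - 424·L_2(x).
Expanding and collecting terms gives f(x) = -5x² - 2x - 1.
Check: f(6) = -193. ✓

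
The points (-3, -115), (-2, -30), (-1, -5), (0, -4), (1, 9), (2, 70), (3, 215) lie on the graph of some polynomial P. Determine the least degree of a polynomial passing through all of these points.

3

Forward differences of the values at s = -3, -2, -1, 0, 1, 2, 3:
  P  : -115  -30  -5  -4  9  70  215
  Δ  : 85  25  1  13  61  145
  Δ^2: -60  -24  12  48  84
  Δ^3: 36  36  36  36
  Δ^4: 0  0  0
  Δ^5: 0  0
  Δ^6: 0
The third differences are constant (36) and nonzero, while all higher differences vanish, so the minimal degree is 3.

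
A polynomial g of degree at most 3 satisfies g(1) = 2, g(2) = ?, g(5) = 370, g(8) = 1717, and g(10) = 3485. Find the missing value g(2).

13

The 4 known points determine the degree-3 polynomial uniquely.
Write g(s) = as^3 + bs^2 + cs + d. Substituting each data point gives a linear system:
  a + b + c + d = 2
  125a + 25b + 5c + d = 370
  512a + 64b + 8c + d = 1717
  1000a + 100b + 10c + d = 3485
Solving the system yields a = 4, b = -5, c = -2, d = 5.
So g(s) = 4s^3 - 5s^2 - 2s + 5.
Then g(2) = 13.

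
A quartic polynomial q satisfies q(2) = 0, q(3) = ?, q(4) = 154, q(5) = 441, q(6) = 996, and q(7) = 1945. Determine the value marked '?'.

The 5 known points determine the degree-4 polynomial uniquely.
Write q(x) = ax^4 + bx^3 + cx^2 + dx + e. Substituting each data point gives a linear system:
  16a + 8b + 4c + 2d + e = 0
  256a + 64b + 16c + 4d + e = 154
  625a + 125b + 25c + 5d + e = 441
  1296a + 216b + 36c + 6d + e = 996
  2401a + 343b + 49c + 7d + e = 1945
Solving the system yields a = 1, b = -1, c = -2, d = -3, e = 6.
So q(x) = x^4 - x^3 - 2x^2 - 3x + 6.
Then q(3) = 33.

33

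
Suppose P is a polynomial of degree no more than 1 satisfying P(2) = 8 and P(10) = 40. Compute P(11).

Using the Lagrange interpolation formula with nodes 2, 10:
  L_0(t) = (t - 10) / -8
  L_1(t) = (t - 2) / 8
Then P(t) = 8·L_0(t) + 40·L_1(t).
Expanding and collecting terms gives P(t) = 4t.
Evaluating at t = 11: P(11) = 44.

44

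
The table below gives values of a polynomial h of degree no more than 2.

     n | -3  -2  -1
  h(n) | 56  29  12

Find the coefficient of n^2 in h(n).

Write h(n) = an^2 + bn + c. Substituting each data point gives a linear system:
  9a - 3b + c = 56
  4a - 2b + c = 29
  a - b + c = 12
Solving the system yields a = 5, b = -2, c = 5.
So h(n) = 5n^2 - 2n + 5.
The leading coefficient is 5.

5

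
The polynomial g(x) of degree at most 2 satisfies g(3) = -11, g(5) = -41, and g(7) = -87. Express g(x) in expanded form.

g(x) = -2x^2 + x + 4

Write g(x) = ax^2 + bx + c. Substituting each data point gives a linear system:
  9a + 3b + c = -11
  25a + 5b + c = -41
  49a + 7b + c = -87
Solving the system yields a = -2, b = 1, c = 4.
So g(x) = -2x² + x + 4.
Check: g(5) = -41. ✓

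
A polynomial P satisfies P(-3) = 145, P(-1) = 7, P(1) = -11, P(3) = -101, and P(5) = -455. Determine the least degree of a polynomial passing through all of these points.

Forward differences of the values at u = -3, -1, 1, 3, 5:
  P  : 145  7  -11  -101  -455
  Δ  : -138  -18  -90  -354
  Δ^2: 120  -72  -264
  Δ^3: -192  -192
  Δ^4: 0
The third differences are constant (-192) and nonzero, while all higher differences vanish, so the minimal degree is 3.

3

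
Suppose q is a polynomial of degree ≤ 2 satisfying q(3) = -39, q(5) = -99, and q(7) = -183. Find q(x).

q(x) = -3x^2 - 6x + 6

Write q(x) = ax^2 + bx + c. Substituting each data point gives a linear system:
  9a + 3b + c = -39
  25a + 5b + c = -99
  49a + 7b + c = -183
Solving the system yields a = -3, b = -6, c = 6.
So q(x) = -3x^2 - 6x + 6.
Check: q(5) = -99. ✓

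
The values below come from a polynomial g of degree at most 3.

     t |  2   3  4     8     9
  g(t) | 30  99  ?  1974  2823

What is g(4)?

The 4 known points determine the degree-3 polynomial uniquely.
Write g(t) = at^3 + bt^2 + ct + d. Substituting each data point gives a linear system:
  8a + 4b + 2c + d = 30
  27a + 9b + 3c + d = 99
  512a + 64b + 8c + d = 1974
  729a + 81b + 9c + d = 2823
Solving the system yields a = 4, b = -1, c = -2, d = 6.
So g(t) = 4t^3 - t^2 - 2t + 6.
Then g(4) = 238.

238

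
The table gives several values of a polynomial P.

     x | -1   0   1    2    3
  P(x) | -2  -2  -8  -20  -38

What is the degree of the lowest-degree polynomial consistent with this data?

Forward differences of the values at x = -1, 0, 1, 2, 3:
  P  : -2  -2  -8  -20  -38
  Δ  : 0  -6  -12  -18
  Δ^2: -6  -6  -6
  Δ^3: 0  0
  Δ^4: 0
The second differences are constant (-6) and nonzero, while all higher differences vanish, so the minimal degree is 2.

2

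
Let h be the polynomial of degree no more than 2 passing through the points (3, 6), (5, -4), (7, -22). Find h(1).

Using the Lagrange interpolation formula with nodes 3, 5, 7:
  L_0(u) = (u - 5)(u - 7) / 8
  L_1(u) = (u - 3)(u - 7) / -4
  L_2(u) = (u - 3)(u - 5) / 8
Then h(u) = 6·L_0(u) - 4·L_1(u) - 22·L_2(u).
Expanding and collecting terms gives h(u) = -u² + 3u + 6.
Evaluating at u = 1: h(1) = 8.

8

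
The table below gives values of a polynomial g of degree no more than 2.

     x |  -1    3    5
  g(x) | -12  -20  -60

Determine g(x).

g(x) = -3x^2 + 4x - 5

Using the Lagrange interpolation formula with nodes -1, 3, 5:
  L_0(x) = (x - 3)(x - 5) / 24
  L_1(x) = (x + 1)(x - 5) / -8
  L_2(x) = (x + 1)(x - 3) / 12
Then g(x) = -12·L_0(x) - 20·L_1(x) - 60·L_2(x).
Expanding and collecting terms gives g(x) = -3x^2 + 4x - 5.
Check: g(5) = -60. ✓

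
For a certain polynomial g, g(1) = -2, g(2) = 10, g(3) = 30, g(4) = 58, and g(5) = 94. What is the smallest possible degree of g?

Forward differences of the values at s = 1, 2, 3, 4, 5:
  g  : -2  10  30  58  94
  Δ  : 12  20  28  36
  Δ^2: 8  8  8
  Δ^3: 0  0
  Δ^4: 0
The second differences are constant (8) and nonzero, while all higher differences vanish, so the minimal degree is 2.

2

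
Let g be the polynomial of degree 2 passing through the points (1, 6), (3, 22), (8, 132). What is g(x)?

Write g(x) = ax^2 + bx + c. Substituting each data point gives a linear system:
  a + b + c = 6
  9a + 3b + c = 22
  64a + 8b + c = 132
Solving the system yields a = 2, b = 0, c = 4.
So g(x) = 2x^2 + 4.
Check: g(1) = 6. ✓

g(x) = 2x^2 + 4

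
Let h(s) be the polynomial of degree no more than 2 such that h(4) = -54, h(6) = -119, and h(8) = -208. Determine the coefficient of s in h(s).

Write h(s) = as^2 + bs + c. Substituting each data point gives a linear system:
  16a + 4b + c = -54
  36a + 6b + c = -119
  64a + 8b + c = -208
Solving the system yields a = -3, b = -5/2, c = 4.
So h(s) = -3s² - (5/2)s + 4.
The coefficient of s is -5/2.

-5/2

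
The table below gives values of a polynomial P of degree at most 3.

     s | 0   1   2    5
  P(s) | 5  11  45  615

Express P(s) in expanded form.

Write P(s) = as^3 + bs^2 + cs + d. Substituting each data point gives a linear system:
  d = 5
  a + b + c + d = 11
  8a + 4b + 2c + d = 45
  125a + 25b + 5c + d = 615
Solving the system yields a = 5, b = -1, c = 2, d = 5.
So P(s) = 5s³ - s² + 2s + 5.
Check: P(0) = 5. ✓

P(s) = 5s^3 - s^2 + 2s + 5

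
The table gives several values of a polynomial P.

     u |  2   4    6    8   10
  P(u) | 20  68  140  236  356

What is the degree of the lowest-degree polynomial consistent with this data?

2

Forward differences of the values at u = 2, 4, 6, 8, 10:
  P  : 20  68  140  236  356
  Δ  : 48  72  96  120
  Δ^2: 24  24  24
  Δ^3: 0  0
  Δ^4: 0
The second differences are constant (24) and nonzero, while all higher differences vanish, so the minimal degree is 2.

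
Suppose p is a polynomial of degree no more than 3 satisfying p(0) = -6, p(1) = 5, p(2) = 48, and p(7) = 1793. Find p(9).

3765

Write p(s) = as^3 + bs^2 + cs + d. Substituting each data point gives a linear system:
  d = -6
  a + b + c + d = 5
  8a + 4b + 2c + d = 48
  343a + 49b + 7c + d = 1793
Solving the system yields a = 5, b = 1, c = 5, d = -6.
So p(s) = 5s^3 + s^2 + 5s - 6.
Then p(9) = 3765.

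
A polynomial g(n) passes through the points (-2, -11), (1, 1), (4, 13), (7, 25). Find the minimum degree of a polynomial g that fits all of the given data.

Forward differences of the values at n = -2, 1, 4, 7:
  g  : -11  1  13  25
  Δ  : 12  12  12
  Δ^2: 0  0
  Δ^3: 0
The first differences are constant (12) and nonzero, while all higher differences vanish, so the minimal degree is 1.

1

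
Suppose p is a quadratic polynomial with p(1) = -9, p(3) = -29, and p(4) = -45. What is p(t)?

p(t) = -2t^2 - 2t - 5

Write p(t) = at^2 + bt + c. Substituting each data point gives a linear system:
  a + b + c = -9
  9a + 3b + c = -29
  16a + 4b + c = -45
Solving the system yields a = -2, b = -2, c = -5.
So p(t) = -2t^2 - 2t - 5.
Check: p(3) = -29. ✓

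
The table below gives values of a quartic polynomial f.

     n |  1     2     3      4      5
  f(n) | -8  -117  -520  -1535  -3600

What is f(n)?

f(n) = -5n^4 - 3n^3 - 4n^2 - n + 5

Using the Lagrange interpolation formula with nodes 1, 2, 3, 4, 5:
  L_0(n) = (n - 2)(n - 3)(n - 4)(n - 5) / 24
  L_1(n) = (n - 1)(n - 3)(n - 4)(n - 5) / -6
  L_2(n) = (n - 1)(n - 2)(n - 4)(n - 5) / 4
  L_3(n) = (n - 1)(n - 2)(n - 3)(n - 5) / -6
  L_4(n) = (n - 1)(n - 2)(n - 3)(n - 4) / 24
Then f(n) = -8·L_0(n) - 117·L_1(n) - 520·L_2(n) - 1535·L_3(n) - 3600·L_4(n).
Expanding and collecting terms gives f(n) = -5n^4 - 3n^3 - 4n^2 - n + 5.
Check: f(5) = -3600. ✓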